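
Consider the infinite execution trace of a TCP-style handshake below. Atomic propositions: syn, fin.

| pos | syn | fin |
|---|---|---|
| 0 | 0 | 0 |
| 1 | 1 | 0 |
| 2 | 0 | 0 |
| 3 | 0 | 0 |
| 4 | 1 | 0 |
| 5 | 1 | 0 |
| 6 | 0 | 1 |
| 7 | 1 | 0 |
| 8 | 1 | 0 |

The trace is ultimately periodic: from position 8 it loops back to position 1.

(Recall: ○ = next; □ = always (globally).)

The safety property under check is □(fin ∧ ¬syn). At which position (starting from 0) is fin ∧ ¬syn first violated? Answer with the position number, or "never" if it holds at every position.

0

At position 0 the labels are {}, so fin ∧ ¬syn is false there. This is the first violation.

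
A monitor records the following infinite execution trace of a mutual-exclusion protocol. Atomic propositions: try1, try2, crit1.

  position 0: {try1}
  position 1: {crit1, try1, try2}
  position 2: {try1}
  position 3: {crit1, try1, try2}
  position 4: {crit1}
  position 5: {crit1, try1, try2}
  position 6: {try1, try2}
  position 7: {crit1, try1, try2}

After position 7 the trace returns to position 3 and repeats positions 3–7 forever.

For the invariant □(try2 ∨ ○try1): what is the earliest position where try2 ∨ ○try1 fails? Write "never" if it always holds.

try2 ∨ ○try1 holds at every position 0..7, and those are all the positions the trace ever visits, so the invariant □(try2 ∨ ○try1) is never violated.

never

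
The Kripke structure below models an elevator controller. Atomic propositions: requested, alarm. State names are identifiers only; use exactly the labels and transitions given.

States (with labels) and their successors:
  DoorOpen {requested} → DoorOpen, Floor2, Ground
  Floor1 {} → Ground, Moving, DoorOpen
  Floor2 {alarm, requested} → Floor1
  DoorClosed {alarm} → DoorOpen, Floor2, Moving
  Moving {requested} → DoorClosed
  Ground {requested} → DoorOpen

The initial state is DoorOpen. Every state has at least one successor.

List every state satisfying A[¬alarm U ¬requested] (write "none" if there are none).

States satisfying ¬alarm: {DoorOpen, Floor1, Moving, Ground}.
States satisfying ¬requested: {Floor1, DoorClosed}.
States satisfying A[¬alarm U ¬requested]: {Floor1, DoorClosed, Moving}.

{Floor1, DoorClosed, Moving}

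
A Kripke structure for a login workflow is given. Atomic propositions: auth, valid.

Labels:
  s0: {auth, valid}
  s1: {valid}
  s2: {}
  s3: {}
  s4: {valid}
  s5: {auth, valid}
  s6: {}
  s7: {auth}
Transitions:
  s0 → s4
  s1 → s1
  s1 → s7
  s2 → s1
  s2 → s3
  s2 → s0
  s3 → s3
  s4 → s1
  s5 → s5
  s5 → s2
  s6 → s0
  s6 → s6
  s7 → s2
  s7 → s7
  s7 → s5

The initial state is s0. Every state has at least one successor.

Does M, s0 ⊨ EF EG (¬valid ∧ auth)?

Holds

States satisfying EG (¬valid ∧ auth): {s7}.
States satisfying EF EG (¬valid ∧ auth): {s0, s1, s2, s4, s5, s6, s7}.
Some path from s0 reaches a state where EG (¬valid ∧ auth) holds.
s0 ∈ Sat(EF EG (¬valid ∧ auth)).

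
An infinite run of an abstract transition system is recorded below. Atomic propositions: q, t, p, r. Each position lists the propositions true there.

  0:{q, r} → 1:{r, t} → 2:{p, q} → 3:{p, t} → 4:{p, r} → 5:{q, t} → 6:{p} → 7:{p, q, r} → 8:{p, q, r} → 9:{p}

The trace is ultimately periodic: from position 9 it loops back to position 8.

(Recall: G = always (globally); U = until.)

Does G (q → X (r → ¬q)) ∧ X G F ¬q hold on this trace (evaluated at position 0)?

q → X (r → ¬q) must hold at every position from 0 onward. It fails at position 7, so G (q → X (r → ¬q)) is false.
Positions where q holds: 0, 2, 5, 7, 8.
Check X (r → ¬q) at each: 0→ok, 2→ok, 5→ok, 7→fails, 8→ok.
The position after 0 is 1; G F ¬q is true there.
At position 0: G (q → X (r → ¬q)) is false; X G F ¬q is true; so G (q → X (r → ¬q)) ∧ X G F ¬q is false.

Does not hold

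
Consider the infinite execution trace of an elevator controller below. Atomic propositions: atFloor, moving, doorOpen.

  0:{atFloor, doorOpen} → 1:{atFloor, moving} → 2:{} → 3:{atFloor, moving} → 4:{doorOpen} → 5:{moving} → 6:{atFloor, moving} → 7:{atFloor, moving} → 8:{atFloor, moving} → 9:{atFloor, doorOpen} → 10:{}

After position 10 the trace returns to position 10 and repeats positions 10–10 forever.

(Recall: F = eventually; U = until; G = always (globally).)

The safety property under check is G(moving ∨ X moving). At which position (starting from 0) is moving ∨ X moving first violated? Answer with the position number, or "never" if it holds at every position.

Check moving ∨ X moving at each position in order: 0 ✓, 1 ✓, 2 ✓, 3 ✓, 4 ✓, 5 ✓, 6 ✓, 7 ✓, 8 ✓.
At position 9 the labels are {atFloor, doorOpen} and the next position 10 has {}, so moving ∨ X moving is false there. This is the first violation.

9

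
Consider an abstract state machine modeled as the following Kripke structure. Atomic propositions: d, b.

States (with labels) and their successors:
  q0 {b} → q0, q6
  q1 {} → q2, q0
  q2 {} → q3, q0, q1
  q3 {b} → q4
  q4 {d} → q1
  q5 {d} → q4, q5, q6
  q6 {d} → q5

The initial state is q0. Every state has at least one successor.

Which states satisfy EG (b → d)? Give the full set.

{q1, q2, q4, q5, q6}

States satisfying b → d: {q1, q2, q4, q5, q6}.
States satisfying EG (b → d): {q1, q2, q4, q5, q6}.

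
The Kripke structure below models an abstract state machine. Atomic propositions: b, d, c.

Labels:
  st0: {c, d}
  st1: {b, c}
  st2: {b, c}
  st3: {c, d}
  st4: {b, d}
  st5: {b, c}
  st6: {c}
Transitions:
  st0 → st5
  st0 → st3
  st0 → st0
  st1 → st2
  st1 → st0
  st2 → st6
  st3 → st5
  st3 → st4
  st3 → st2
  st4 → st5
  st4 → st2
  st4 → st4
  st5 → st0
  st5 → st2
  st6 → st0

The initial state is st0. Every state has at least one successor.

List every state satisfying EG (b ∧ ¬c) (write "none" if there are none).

States satisfying b ∧ ¬c: {st4}.
States satisfying EG (b ∧ ¬c): {st4}.

{st4}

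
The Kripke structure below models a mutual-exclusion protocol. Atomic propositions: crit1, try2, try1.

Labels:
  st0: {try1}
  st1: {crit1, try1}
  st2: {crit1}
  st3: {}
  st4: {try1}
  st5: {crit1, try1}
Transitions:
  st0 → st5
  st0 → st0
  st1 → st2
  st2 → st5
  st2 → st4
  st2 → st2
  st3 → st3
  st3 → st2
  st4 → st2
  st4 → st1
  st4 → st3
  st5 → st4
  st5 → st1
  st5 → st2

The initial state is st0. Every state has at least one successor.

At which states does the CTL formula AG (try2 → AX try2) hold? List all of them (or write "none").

{st0, st1, st2, st3, st4, st5}

States satisfying try2 → AX try2: {st0, st1, st2, st3, st4, st5}.
States satisfying AG (try2 → AX try2): {st0, st1, st2, st3, st4, st5}.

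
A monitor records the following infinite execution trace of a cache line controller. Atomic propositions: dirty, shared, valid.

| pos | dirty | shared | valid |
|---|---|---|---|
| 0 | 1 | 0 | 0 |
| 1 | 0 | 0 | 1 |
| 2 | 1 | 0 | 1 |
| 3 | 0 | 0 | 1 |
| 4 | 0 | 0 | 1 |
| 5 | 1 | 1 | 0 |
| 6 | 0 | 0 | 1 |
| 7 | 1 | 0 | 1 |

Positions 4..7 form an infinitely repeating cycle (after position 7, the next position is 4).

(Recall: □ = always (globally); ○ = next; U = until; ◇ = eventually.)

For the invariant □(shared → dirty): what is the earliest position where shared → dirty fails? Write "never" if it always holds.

never

shared → dirty holds at every position 0..7, and those are all the positions the trace ever visits, so the invariant □(shared → dirty) is never violated.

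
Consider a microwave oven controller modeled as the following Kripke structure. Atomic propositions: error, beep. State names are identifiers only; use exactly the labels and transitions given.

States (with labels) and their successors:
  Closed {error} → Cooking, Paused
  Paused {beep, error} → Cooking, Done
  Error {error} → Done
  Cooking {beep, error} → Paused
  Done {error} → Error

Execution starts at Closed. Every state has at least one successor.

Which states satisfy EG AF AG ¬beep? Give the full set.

States satisfying AF AG ¬beep: {Error, Done}.
States satisfying EG AF AG ¬beep: {Error, Done}.

{Error, Done}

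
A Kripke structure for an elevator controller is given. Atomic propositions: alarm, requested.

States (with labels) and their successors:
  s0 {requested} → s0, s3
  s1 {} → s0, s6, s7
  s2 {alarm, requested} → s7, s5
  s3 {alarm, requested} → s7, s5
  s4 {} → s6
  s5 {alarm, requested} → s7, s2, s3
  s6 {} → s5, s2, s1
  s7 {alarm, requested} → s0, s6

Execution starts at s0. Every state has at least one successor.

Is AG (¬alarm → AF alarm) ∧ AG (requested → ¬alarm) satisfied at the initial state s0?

Violated

States satisfying ¬alarm → AF alarm: {s2, s3, s5, s7}.
States satisfying AG (¬alarm → AF alarm): ∅.
States satisfying requested → ¬alarm: {s0, s1, s4, s6}.
States satisfying AG (requested → ¬alarm): ∅.
States satisfying AG (¬alarm → AF alarm) ∧ AG (requested → ¬alarm): ∅.
s0 ∉ Sat(AG (¬alarm → AF alarm) ∧ AG (requested → ¬alarm)).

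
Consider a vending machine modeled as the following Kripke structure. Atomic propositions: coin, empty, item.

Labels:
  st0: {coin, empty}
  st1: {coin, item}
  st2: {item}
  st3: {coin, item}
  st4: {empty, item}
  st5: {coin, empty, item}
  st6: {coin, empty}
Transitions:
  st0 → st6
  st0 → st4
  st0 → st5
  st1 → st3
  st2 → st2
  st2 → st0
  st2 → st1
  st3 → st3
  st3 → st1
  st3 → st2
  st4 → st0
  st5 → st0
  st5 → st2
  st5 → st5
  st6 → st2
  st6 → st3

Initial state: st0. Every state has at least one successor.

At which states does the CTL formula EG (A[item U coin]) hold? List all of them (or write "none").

{st0, st1, st3, st4, st5, st6}

States satisfying A[item U coin]: {st0, st1, st3, st4, st5, st6}.
States satisfying EG (A[item U coin]): {st0, st1, st3, st4, st5, st6}.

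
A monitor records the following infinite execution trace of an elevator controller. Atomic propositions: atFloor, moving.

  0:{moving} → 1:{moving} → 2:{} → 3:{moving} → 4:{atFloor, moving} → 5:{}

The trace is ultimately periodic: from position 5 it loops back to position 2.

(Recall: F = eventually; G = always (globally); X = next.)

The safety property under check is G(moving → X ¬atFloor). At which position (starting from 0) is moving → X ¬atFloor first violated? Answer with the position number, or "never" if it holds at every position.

3

Check moving → X ¬atFloor at each position in order: 0 ✓, 1 ✓, 2 ✓.
At position 3 the labels are {moving} and the next position 4 has {atFloor, moving}, so moving → X ¬atFloor is false there. This is the first violation.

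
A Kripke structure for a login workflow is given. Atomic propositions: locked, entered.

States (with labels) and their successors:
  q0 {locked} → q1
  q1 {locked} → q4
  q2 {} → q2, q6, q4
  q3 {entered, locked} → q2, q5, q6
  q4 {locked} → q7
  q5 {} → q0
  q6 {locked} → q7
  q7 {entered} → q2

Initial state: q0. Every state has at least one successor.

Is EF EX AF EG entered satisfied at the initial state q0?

Does not hold

States satisfying EX AF EG entered: ∅.
States satisfying EF EX AF EG entered: ∅.
No suitable path/successor from q0 witnesses the formula.
q0 ∉ Sat(EF EX AF EG entered).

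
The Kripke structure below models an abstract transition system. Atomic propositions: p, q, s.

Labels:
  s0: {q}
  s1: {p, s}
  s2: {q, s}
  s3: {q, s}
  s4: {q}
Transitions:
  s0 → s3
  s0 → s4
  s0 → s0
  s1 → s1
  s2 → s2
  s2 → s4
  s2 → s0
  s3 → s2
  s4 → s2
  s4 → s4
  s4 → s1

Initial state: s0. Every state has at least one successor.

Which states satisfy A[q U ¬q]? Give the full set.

{s1}

States satisfying q: {s0, s2, s3, s4}.
States satisfying ¬q: {s1}.
States satisfying A[q U ¬q]: {s1}.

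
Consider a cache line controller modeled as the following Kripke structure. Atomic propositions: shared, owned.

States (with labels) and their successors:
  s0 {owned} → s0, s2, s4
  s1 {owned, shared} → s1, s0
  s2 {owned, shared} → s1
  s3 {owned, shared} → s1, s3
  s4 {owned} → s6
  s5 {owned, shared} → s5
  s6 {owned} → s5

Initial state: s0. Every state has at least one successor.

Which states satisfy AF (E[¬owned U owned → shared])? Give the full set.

States satisfying E[¬owned U owned → shared]: {s1, s2, s3, s5}.
States satisfying AF (E[¬owned U owned → shared]): {s1, s2, s3, s4, s5, s6}.

{s1, s2, s3, s4, s5, s6}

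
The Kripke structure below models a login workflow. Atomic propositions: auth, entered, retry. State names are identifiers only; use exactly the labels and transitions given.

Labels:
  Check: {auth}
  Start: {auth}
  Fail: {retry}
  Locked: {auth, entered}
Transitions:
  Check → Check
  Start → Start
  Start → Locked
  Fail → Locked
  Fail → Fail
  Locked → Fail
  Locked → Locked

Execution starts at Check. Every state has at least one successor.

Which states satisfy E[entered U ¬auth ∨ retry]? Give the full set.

States satisfying entered: {Locked}.
States satisfying ¬auth ∨ retry: {Fail}.
States satisfying E[entered U ¬auth ∨ retry]: {Fail, Locked}.

{Fail, Locked}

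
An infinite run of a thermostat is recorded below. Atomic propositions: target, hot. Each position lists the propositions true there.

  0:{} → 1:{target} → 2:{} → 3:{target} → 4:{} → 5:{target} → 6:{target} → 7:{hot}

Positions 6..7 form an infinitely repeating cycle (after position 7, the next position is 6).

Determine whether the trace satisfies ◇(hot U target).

hot U target holds at position 1, which is reachable from 0, so ◇(hot U target) holds.

Yes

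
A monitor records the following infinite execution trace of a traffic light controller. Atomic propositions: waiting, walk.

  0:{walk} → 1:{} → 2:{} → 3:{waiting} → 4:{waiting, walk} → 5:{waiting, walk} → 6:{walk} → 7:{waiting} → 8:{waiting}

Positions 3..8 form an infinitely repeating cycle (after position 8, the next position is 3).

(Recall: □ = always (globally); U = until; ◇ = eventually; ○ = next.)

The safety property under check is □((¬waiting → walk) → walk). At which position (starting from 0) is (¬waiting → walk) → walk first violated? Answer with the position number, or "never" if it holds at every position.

3

Check (¬waiting → walk) → walk at each position in order: 0 ✓, 1 ✓, 2 ✓.
At position 3 the labels are {waiting}, so (¬waiting → walk) → walk is false there. This is the first violation.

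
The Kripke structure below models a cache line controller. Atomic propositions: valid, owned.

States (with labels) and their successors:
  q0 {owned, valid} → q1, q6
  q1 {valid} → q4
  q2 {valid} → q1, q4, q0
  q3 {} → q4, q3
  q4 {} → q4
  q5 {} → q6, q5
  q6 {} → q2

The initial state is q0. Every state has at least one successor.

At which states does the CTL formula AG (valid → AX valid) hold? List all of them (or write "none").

{q3, q4}

States satisfying valid → AX valid: {q3, q4, q5, q6}.
States satisfying AG (valid → AX valid): {q3, q4}.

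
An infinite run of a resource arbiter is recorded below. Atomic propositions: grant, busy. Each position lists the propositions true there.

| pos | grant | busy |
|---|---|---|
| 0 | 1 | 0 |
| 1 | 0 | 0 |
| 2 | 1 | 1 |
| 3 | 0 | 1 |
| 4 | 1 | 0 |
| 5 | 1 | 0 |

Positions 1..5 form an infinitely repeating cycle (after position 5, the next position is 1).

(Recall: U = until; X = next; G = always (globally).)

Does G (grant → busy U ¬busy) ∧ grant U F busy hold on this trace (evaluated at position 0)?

grant → busy U ¬busy holds at every position 0..5, and those are all positions ever visited, so G (grant → busy U ¬busy) holds.
Positions where grant holds: 0, 2, 4, 5.
Check busy U ¬busy at each: 0→ok, 2→ok, 4→ok, 5→ok.
Walking from position 0: F busy first holds at position 0, and grant holds at every earlier position along the way, so grant U F busy holds.
At position 0: G (grant → busy U ¬busy) is true; grant U F busy is true; so G (grant → busy U ¬busy) ∧ grant U F busy is true.

Holds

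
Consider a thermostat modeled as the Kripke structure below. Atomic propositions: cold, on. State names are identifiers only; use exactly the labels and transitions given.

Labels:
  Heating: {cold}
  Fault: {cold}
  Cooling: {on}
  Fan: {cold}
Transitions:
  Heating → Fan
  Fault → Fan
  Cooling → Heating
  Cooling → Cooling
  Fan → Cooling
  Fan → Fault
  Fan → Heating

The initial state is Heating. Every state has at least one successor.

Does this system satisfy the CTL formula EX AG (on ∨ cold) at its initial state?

States satisfying AG (on ∨ cold): {Heating, Fault, Cooling, Fan}.
States satisfying EX AG (on ∨ cold): {Heating, Fault, Cooling, Fan}.
Heating ∈ Sat(EX AG (on ∨ cold)).

Holds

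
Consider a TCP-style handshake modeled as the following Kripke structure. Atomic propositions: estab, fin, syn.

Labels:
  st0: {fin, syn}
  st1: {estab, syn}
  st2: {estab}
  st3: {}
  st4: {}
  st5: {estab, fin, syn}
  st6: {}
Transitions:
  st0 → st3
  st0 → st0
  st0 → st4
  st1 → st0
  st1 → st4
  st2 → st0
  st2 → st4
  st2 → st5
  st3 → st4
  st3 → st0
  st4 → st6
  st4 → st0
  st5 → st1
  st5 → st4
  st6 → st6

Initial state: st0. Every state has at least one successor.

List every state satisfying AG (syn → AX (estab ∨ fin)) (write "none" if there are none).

{st6}

States satisfying syn → AX (estab ∨ fin): {st2, st3, st4, st6}.
States satisfying AG (syn → AX (estab ∨ fin)): {st6}.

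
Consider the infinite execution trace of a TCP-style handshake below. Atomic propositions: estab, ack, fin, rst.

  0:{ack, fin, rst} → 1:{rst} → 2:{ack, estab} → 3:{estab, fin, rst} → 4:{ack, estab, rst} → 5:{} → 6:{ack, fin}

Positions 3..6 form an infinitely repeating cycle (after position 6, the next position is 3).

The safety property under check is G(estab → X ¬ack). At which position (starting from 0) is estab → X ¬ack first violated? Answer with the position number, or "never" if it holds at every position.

3

Check estab → X ¬ack at each position in order: 0 ✓, 1 ✓, 2 ✓.
At position 3 the labels are {estab, fin, rst} and the next position 4 has {ack, estab, rst}, so estab → X ¬ack is false there. This is the first violation.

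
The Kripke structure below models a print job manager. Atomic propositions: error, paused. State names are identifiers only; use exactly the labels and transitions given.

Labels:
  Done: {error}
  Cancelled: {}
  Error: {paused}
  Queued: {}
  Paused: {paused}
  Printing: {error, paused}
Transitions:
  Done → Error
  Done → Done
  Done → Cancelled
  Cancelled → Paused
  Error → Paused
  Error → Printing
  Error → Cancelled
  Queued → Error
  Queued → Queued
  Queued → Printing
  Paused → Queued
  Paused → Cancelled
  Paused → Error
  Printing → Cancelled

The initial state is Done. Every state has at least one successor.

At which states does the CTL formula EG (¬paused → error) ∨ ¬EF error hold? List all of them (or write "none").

States satisfying ¬paused → error: {Done, Error, Paused, Printing}.
States satisfying EG (¬paused → error): {Done, Error, Paused}.
States satisfying error: {Done, Printing}.
States satisfying EF error: {Done, Cancelled, Error, Queued, Paused, Printing}.
States satisfying ¬EF error: ∅.
States satisfying EG (¬paused → error) ∨ ¬EF error: {Done, Error, Paused}.

{Done, Error, Paused}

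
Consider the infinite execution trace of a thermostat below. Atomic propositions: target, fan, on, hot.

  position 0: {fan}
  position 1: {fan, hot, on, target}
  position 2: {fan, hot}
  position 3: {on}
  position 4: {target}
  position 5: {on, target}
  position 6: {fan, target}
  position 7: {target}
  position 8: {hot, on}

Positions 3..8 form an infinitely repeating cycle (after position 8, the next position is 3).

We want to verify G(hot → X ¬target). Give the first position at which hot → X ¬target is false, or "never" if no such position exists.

hot → X ¬target holds at every position 0..8, and those are all the positions the trace ever visits, so the invariant G(hot → X ¬target) is never violated.

never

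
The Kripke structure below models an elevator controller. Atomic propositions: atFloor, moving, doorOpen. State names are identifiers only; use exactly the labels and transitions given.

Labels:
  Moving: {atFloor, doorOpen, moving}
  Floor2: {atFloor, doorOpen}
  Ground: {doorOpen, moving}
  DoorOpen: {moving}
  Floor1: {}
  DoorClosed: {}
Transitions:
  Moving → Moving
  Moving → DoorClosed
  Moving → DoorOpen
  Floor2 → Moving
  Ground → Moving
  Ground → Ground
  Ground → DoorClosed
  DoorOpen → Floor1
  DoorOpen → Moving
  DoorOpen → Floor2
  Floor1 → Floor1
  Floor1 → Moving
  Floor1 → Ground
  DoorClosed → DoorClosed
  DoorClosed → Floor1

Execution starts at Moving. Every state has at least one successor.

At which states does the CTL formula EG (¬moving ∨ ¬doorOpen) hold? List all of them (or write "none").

States satisfying ¬moving ∨ ¬doorOpen: {Floor2, DoorOpen, Floor1, DoorClosed}.
States satisfying EG (¬moving ∨ ¬doorOpen): {DoorOpen, Floor1, DoorClosed}.

{DoorOpen, Floor1, DoorClosed}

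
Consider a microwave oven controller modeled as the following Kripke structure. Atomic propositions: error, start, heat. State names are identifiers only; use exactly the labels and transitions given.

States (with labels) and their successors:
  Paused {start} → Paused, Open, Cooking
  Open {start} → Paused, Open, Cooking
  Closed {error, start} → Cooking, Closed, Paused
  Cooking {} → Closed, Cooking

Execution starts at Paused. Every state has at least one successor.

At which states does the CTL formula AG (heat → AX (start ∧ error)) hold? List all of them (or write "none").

{Paused, Open, Closed, Cooking}

States satisfying heat → AX (start ∧ error): {Paused, Open, Closed, Cooking}.
States satisfying AG (heat → AX (start ∧ error)): {Paused, Open, Closed, Cooking}.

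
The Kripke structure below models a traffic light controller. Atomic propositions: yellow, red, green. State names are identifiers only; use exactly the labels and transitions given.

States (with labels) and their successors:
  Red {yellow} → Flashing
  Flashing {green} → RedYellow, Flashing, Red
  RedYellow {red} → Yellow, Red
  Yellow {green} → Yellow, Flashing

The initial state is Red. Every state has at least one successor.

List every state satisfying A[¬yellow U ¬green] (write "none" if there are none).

States satisfying ¬yellow: {Flashing, RedYellow, Yellow}.
States satisfying ¬green: {Red, RedYellow}.
States satisfying A[¬yellow U ¬green]: {Red, RedYellow}.

{Red, RedYellow}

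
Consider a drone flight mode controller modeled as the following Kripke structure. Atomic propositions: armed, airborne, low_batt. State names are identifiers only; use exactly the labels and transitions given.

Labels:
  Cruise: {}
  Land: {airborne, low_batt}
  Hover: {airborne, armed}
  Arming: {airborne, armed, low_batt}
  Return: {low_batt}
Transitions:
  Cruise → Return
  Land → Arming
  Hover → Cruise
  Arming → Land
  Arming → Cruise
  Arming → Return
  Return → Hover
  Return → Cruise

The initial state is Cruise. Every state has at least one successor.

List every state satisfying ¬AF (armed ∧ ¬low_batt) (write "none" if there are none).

{Cruise, Land, Arming, Return}

States satisfying armed ∧ ¬low_batt: {Hover}.
States satisfying AF (armed ∧ ¬low_batt): {Hover}.
States satisfying ¬AF (armed ∧ ¬low_batt): {Cruise, Land, Arming, Return}.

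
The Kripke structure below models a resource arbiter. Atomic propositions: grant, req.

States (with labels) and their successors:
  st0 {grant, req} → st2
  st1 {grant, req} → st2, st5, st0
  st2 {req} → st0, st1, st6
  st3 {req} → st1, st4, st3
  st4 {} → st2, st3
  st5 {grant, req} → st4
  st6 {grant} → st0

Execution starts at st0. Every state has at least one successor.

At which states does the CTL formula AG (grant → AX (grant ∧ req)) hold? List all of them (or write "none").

States satisfying grant → AX (grant ∧ req): {st2, st3, st4, st6}.
States satisfying AG (grant → AX (grant ∧ req)): ∅.

none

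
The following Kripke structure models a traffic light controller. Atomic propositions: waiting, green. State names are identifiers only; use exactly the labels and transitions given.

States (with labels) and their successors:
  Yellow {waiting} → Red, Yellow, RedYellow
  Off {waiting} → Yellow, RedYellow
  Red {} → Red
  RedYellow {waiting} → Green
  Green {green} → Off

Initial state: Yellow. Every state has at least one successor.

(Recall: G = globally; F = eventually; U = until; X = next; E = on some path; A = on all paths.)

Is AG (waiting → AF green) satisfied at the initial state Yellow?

States satisfying waiting → AF green: {Red, RedYellow, Green}.
States satisfying AG (waiting → AF green): {Red}.
Off is reachable from Yellow and violates waiting → AF green, so AG fails at Yellow.
Yellow ∉ Sat(AG (waiting → AF green)).

Violated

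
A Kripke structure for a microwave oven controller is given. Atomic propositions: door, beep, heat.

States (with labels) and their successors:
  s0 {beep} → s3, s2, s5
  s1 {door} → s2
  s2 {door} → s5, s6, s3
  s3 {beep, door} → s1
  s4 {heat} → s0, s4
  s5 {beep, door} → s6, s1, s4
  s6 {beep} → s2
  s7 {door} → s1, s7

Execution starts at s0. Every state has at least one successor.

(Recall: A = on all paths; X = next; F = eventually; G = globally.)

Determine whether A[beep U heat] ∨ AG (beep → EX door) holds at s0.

States satisfying beep: {s0, s3, s5, s6}.
States satisfying heat: {s4}.
States satisfying A[beep U heat]: {s4}.
States satisfying beep → EX door: {s0, s1, s2, s3, s4, s5, s6, s7}.
States satisfying AG (beep → EX door): {s0, s1, s2, s3, s4, s5, s6, s7}.
States satisfying A[beep U heat] ∨ AG (beep → EX door): {s0, s1, s2, s3, s4, s5, s6, s7}.
s0 ∈ Sat(A[beep U heat] ∨ AG (beep → EX door)).

Satisfied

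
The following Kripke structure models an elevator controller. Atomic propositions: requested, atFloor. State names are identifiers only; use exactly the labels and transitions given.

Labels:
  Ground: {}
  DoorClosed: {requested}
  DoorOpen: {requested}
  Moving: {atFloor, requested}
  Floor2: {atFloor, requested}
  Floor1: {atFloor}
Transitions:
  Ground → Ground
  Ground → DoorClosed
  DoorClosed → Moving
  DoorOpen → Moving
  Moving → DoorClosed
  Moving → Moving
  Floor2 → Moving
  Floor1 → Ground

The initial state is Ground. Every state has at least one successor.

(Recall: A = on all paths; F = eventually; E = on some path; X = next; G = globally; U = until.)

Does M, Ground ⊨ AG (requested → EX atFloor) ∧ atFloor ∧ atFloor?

Does not hold

States satisfying requested → EX atFloor: {Ground, DoorClosed, DoorOpen, Moving, Floor2, Floor1}.
States satisfying AG (requested → EX atFloor): {Ground, DoorClosed, DoorOpen, Moving, Floor2, Floor1}.
States satisfying atFloor ∧ atFloor: {Moving, Floor2, Floor1}.
States satisfying AG (requested → EX atFloor) ∧ atFloor ∧ atFloor: {Moving, Floor2, Floor1}.
Ground ∉ Sat(AG (requested → EX atFloor) ∧ atFloor ∧ atFloor).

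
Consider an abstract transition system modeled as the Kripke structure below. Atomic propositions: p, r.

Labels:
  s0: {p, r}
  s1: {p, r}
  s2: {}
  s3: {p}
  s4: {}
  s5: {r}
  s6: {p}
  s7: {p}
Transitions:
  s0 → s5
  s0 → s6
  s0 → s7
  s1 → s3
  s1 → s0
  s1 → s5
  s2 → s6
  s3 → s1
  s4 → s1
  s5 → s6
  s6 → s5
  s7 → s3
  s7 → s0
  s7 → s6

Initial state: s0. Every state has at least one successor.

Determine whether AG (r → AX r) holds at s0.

States satisfying r → AX r: {s2, s3, s4, s6, s7}.
States satisfying AG (r → AX r): ∅.
s0 is reachable from s0 and violates r → AX r, so AG fails at s0.
s0 ∉ Sat(AG (r → AX r)).

Violated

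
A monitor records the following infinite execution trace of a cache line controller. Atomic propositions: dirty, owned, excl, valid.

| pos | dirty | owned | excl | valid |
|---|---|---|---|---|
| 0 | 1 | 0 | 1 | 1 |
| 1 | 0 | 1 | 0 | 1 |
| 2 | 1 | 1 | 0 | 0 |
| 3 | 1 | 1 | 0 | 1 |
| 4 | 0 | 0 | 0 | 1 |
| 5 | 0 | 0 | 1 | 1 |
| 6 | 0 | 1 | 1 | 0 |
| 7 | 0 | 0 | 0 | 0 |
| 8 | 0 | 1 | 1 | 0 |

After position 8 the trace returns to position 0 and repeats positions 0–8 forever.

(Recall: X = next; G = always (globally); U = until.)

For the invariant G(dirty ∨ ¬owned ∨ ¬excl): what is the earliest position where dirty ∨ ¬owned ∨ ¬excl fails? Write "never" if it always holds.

6

Check dirty ∨ ¬owned ∨ ¬excl at each position in order: 0 ✓, 1 ✓, 2 ✓, 3 ✓, 4 ✓, 5 ✓.
At position 6 the labels are {excl, owned}, so dirty ∨ ¬owned ∨ ¬excl is false there. This is the first violation.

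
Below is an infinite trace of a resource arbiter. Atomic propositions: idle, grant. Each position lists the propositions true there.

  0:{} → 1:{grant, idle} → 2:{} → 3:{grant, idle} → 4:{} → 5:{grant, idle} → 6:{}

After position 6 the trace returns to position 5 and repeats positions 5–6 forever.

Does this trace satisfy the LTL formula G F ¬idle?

F ¬idle holds at every position 0..6, and those are all positions ever visited, so G F ¬idle holds.

Yes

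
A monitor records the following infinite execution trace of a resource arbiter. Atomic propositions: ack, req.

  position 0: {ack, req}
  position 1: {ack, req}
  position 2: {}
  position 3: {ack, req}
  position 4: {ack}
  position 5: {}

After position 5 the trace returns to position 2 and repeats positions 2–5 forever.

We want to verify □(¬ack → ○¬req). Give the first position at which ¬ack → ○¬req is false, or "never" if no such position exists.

Check ¬ack → ○¬req at each position in order: 0 ✓, 1 ✓.
At position 2 the labels are {} and the next position 3 has {ack, req}, so ¬ack → ○¬req is false there. This is the first violation.

2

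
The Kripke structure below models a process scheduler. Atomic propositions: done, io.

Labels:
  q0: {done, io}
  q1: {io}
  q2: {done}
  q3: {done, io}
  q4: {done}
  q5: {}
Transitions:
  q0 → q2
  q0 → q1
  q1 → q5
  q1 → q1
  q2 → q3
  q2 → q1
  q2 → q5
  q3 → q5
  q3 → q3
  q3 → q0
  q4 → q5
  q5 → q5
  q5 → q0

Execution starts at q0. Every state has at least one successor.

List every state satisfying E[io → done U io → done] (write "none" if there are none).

States satisfying io → done: {q0, q2, q3, q4, q5}.
States satisfying E[io → done U io → done]: {q0, q2, q3, q4, q5}.

{q0, q2, q3, q4, q5}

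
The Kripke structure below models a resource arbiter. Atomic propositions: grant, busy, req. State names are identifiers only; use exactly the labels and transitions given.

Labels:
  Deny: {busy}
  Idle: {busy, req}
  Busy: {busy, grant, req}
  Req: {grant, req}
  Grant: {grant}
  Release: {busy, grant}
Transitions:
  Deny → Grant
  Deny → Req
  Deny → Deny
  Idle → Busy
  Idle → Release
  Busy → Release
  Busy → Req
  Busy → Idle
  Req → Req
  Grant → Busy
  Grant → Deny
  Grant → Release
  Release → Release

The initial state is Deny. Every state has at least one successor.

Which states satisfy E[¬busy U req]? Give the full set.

{Idle, Busy, Req, Grant}

States satisfying ¬busy: {Req, Grant}.
States satisfying req: {Idle, Busy, Req}.
States satisfying E[¬busy U req]: {Idle, Busy, Req, Grant}.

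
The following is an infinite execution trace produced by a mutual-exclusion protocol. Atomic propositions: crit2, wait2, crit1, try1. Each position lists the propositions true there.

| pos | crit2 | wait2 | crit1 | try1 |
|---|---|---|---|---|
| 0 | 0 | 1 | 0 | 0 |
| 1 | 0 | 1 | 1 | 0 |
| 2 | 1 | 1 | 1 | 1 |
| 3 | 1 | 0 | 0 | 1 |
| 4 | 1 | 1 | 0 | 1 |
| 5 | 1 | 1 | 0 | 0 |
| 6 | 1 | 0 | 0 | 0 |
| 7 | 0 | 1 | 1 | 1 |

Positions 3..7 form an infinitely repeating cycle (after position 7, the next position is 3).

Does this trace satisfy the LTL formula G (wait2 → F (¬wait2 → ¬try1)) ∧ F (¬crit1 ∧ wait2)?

Yes

wait2 → F (¬wait2 → ¬try1) holds at every position 0..7, and those are all positions ever visited, so G (wait2 → F (¬wait2 → ¬try1)) holds.
Positions where wait2 holds: 0, 1, 2, 4, 5, 7.
Check F (¬wait2 → ¬try1) at each: 0→ok, 1→ok, 2→ok, 4→ok, 5→ok, 7→ok.
¬crit1 ∧ wait2 holds at position 0, which is reachable from 0, so F (¬crit1 ∧ wait2) holds.
At position 0: G (wait2 → F (¬wait2 → ¬try1)) is true; F (¬crit1 ∧ wait2) is true; so G (wait2 → F (¬wait2 → ¬try1)) ∧ F (¬crit1 ∧ wait2) is true.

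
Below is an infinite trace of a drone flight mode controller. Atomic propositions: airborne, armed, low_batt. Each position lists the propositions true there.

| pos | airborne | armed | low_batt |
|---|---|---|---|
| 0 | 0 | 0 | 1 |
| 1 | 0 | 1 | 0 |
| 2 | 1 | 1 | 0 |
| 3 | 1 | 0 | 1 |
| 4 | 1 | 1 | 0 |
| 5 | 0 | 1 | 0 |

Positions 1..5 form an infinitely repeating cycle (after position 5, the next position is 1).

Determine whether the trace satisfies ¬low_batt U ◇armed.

Walking from position 0: ◇armed first holds at position 0, and ¬low_batt holds at every earlier position along the way, so ¬low_batt U ◇armed holds.

Yes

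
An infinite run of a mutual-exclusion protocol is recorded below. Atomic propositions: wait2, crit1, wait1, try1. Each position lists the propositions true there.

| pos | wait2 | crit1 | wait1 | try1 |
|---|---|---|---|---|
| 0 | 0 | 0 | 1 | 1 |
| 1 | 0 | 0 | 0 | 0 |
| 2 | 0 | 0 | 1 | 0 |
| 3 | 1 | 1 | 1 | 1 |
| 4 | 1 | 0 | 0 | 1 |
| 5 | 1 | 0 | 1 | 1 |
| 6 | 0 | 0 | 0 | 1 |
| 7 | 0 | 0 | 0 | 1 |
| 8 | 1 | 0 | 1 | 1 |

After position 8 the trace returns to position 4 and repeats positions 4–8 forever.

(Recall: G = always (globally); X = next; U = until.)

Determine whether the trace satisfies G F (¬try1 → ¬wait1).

F (¬try1 → ¬wait1) holds at every position 0..8, and those are all positions ever visited, so G F (¬try1 → ¬wait1) holds.

Holds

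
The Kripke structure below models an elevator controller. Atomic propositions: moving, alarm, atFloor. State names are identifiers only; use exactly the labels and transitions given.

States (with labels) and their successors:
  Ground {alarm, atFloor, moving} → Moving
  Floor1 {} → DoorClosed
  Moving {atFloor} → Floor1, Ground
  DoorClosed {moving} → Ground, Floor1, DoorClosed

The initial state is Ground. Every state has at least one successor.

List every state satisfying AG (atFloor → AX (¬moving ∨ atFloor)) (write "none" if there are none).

States satisfying atFloor → AX (¬moving ∨ atFloor): {Ground, Floor1, Moving, DoorClosed}.
States satisfying AG (atFloor → AX (¬moving ∨ atFloor)): {Ground, Floor1, Moving, DoorClosed}.

{Ground, Floor1, Moving, DoorClosed}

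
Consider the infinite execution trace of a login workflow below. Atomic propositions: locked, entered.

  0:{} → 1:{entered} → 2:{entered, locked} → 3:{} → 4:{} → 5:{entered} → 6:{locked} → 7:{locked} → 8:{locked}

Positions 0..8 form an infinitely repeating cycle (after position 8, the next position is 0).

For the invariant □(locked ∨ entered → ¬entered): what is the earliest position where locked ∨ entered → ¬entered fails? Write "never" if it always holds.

Check locked ∨ entered → ¬entered at each position in order: 0 ✓.
At position 1 the labels are {entered}, so locked ∨ entered → ¬entered is false there. This is the first violation.

1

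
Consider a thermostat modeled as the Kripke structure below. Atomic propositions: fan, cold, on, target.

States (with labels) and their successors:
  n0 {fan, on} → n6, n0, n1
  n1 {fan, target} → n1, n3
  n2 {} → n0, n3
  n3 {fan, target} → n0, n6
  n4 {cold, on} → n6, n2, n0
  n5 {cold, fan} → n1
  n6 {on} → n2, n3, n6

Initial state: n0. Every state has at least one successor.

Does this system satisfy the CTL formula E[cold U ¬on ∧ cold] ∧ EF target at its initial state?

States satisfying cold: {n4, n5}.
States satisfying ¬on ∧ cold: {n5}.
States satisfying E[cold U ¬on ∧ cold]: {n5}.
States satisfying target: {n1, n3}.
States satisfying EF target: {n0, n1, n2, n3, n4, n5, n6}.
States satisfying E[cold U ¬on ∧ cold] ∧ EF target: {n5}.
n0 ∉ Sat(E[cold U ¬on ∧ cold] ∧ EF target).

No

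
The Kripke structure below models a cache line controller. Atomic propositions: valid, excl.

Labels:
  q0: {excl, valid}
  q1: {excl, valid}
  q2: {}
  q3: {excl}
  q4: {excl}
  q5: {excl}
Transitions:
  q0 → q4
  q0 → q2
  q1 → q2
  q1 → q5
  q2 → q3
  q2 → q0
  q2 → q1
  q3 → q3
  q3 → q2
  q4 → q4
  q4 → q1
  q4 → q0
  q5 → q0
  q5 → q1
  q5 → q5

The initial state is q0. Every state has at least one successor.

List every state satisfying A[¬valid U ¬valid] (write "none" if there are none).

{q2, q3, q4, q5}

States satisfying ¬valid: {q2, q3, q4, q5}.
States satisfying A[¬valid U ¬valid]: {q2, q3, q4, q5}.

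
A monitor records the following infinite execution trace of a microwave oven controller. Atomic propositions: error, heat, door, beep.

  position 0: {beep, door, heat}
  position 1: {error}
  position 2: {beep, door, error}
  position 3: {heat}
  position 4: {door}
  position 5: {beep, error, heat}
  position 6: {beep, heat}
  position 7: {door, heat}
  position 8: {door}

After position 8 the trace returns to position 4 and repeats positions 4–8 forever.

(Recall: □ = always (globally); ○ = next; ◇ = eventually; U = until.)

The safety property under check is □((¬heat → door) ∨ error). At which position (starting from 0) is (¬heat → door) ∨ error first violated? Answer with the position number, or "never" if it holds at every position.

never

(¬heat → door) ∨ error holds at every position 0..8, and those are all the positions the trace ever visits, so the invariant □((¬heat → door) ∨ error) is never violated.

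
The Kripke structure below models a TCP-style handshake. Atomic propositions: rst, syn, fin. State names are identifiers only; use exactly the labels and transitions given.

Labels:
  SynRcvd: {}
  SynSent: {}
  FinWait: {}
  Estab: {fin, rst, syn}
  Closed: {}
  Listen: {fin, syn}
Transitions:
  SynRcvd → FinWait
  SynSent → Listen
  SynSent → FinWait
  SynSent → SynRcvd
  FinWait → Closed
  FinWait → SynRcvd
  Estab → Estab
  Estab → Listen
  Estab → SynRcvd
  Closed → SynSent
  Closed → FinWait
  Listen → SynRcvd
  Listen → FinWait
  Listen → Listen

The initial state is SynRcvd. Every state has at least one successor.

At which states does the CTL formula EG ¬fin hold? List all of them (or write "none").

{SynRcvd, SynSent, FinWait, Closed}

States satisfying ¬fin: {SynRcvd, SynSent, FinWait, Closed}.
States satisfying EG ¬fin: {SynRcvd, SynSent, FinWait, Closed}.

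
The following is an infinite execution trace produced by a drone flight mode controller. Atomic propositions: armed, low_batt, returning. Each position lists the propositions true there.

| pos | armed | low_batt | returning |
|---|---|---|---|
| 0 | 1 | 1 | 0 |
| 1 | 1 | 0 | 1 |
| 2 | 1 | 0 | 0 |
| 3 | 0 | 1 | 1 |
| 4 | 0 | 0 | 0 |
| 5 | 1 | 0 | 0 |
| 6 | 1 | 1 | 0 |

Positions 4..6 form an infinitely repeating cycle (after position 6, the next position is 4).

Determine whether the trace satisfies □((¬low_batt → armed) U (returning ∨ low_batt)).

No

(¬low_batt → armed) U (returning ∨ low_batt) must hold at every position from 0 onward. It fails at position 4, so □((¬low_batt → armed) U (returning ∨ low_batt)) is false.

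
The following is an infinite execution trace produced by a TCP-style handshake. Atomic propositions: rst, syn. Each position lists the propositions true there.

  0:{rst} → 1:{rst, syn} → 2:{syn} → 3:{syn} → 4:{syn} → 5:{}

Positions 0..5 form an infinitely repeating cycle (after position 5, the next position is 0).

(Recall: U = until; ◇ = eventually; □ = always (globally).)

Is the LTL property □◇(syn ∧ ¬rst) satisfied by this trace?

Holds

◇(syn ∧ ¬rst) holds at every position 0..5, and those are all positions ever visited, so □◇(syn ∧ ¬rst) holds.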